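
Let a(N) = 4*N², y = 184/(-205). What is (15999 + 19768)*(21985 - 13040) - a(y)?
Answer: 13445302489951/42025 ≈ 3.1994e+8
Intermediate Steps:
y = -184/205 (y = 184*(-1/205) = -184/205 ≈ -0.89756)
(15999 + 19768)*(21985 - 13040) - a(y) = (15999 + 19768)*(21985 - 13040) - 4*(-184/205)² = 35767*8945 - 4*33856/42025 = 319935815 - 1*135424/42025 = 319935815 - 135424/42025 = 13445302489951/42025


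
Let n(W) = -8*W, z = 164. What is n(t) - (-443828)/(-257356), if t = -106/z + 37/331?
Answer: 202561887/79376779 ≈ 2.5519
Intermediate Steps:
t = -14509/27142 (t = -106/164 + 37/331 = -106*1/164 + 37*(1/331) = -53/82 + 37/331 = -14509/27142 ≈ -0.53456)
n(t) - (-443828)/(-257356) = -8*(-14509/27142) - (-443828)/(-257356) = 58036/13571 - (-443828)*(-1)/257356 = 58036/13571 - 1*10087/5849 = 58036/13571 - 10087/5849 = 202561887/79376779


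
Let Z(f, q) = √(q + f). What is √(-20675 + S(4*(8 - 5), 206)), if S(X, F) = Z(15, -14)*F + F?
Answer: I*√20263 ≈ 142.35*I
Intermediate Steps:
Z(f, q) = √(f + q)
S(X, F) = 2*F (S(X, F) = √(15 - 14)*F + F = √1*F + F = 1*F + F = F + F = 2*F)
√(-20675 + S(4*(8 - 5), 206)) = √(-20675 + 2*206) = √(-20675 + 412) = √(-20263) = I*√20263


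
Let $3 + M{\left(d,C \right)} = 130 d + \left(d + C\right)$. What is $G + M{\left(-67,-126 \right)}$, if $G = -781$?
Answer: $-9687$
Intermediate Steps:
$M{\left(d,C \right)} = -3 + C + 131 d$ ($M{\left(d,C \right)} = -3 + \left(130 d + \left(d + C\right)\right) = -3 + \left(130 d + \left(C + d\right)\right) = -3 + \left(C + 131 d\right) = -3 + C + 131 d$)
$G + M{\left(-67,-126 \right)} = -781 - 8906 = -9687$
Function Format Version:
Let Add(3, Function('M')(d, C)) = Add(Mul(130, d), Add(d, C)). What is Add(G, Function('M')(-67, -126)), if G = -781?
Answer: -9687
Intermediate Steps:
Function('M')(d, C) = Add(-3, C, Mul(131, d)) (Function('M')(d, C) = Add(-3, Add(Mul(130, d), Add(d, C))) = Add(-3, Add(Mul(130, d), Add(C, d))) = Add(-3, Add(C, Mul(131, d))) = Add(-3, C, Mul(131, d)))
Add(G, Function('M')(-67, -126)) = Add(-781, Add(-3, -126, Mul(131, -67))) = Add(-781, Add(-3, -126, -8777)) = Add(-781, -8906) = -9687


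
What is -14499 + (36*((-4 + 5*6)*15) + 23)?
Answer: -436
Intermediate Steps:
-14499 + (36*((-4 + 5*6)*15) + 23) = -14499 + (36*((-4 + 30)*15) + 23) = -14499 + (36*(26*15) + 23) = -14499 + (36*390 + 23) = -14499 + (14040 + 23) = -14499 + 14063 = -436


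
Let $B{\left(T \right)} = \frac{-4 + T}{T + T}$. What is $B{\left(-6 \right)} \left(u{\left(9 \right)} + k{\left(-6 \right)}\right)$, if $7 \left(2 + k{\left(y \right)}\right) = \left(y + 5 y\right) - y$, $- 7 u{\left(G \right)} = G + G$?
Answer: $- \frac{155}{21} \approx -7.381$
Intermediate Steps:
$u{\left(G \right)} = - \frac{2 G}{7}$ ($u{\left(G \right)} = - \frac{G + G}{7} = - \frac{2 G}{7}$)
$B{\left(T \right)} = \frac{-4 + T}{2 T}$
$k{\left(y \right)} = -2 + \frac{5 y}{7}$ ($k{\left(y \right)} = -2 + \frac{\left(y + 5 y\right) - y}{7} = -2 + \frac{6 y - y}{7} = -2 + \frac{5 y}{7}$)
$B{\left(-6 \right)} \left(u{\left(9 \right)} + k{\left(-6 \right)}\right) = \frac{-4 - 6}{2 \left(-6\right)} \left(\left(- \frac{2}{7}\right) 9 + \left(-2 + \frac{5}{7} \left(-6\right)\right)\right) = \frac{1}{2} \left(- \frac{1}{6}\right) \left(-10\right) \left(- \frac{18}{7} - \frac{44}{7}\right) = \frac{5 \left(- \frac{18}{7} - \frac{44}{7}\right)}{6} = \frac{5}{6} \left(- \frac{62}{7}\right) = - \frac{155}{21}$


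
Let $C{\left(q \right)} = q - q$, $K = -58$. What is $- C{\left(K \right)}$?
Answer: $0$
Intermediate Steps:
$C{\left(q \right)} = 0$
$- C{\left(K \right)} = \left(-1\right) 0 = 0$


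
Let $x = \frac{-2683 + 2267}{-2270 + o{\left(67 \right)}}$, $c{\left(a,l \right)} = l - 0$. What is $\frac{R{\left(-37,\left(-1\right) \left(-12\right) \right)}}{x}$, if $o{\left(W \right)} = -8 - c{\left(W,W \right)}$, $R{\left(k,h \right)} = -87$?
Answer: $- \frac{204015}{416} \approx -490.42$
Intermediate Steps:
$c{\left(a,l \right)} = l$ ($c{\left(a,l \right)} = l + 0 = l$)
$o{\left(W \right)} = -8 - W$
$x = \frac{416}{2345}$ ($x = \frac{-2683 + 2267}{-2270 - 75} = - \frac{416}{-2270 - 75} = - \frac{416}{-2345} = \left(-416\right) \left(- \frac{1}{2345}\right) = \frac{416}{2345} \approx 0.1774$)
$\frac{R{\left(-37,\left(-1\right) \left(-12\right) \right)}}{x} = - \frac{87}{\frac{416}{2345}} = \left(-87\right) \frac{2345}{416} = - \frac{204015}{416}$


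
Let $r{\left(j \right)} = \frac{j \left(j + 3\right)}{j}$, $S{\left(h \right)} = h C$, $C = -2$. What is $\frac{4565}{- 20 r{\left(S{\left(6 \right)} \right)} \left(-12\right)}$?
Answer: $- \frac{913}{432} \approx -2.1134$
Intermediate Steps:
$S{\left(h \right)} = - 2 h$ ($S{\left(h \right)} = h \left(-2\right) = - 2 h$)
$r{\left(j \right)} = 3 + j$ ($r{\left(j \right)} = \frac{j \left(3 + j\right)}{j} = 3 + j$)
$\frac{4565}{- 20 r{\left(S{\left(6 \right)} \right)} \left(-12\right)} = \frac{4565}{- 20 \left(3 - 12\right) \left(-12\right)} = \frac{4565}{\left(-20\right) \left(-9\right) \left(-12\right)} = \frac{4565}{180 \left(-12\right)} = \frac{4565}{-2160} = 4565 \left(- \frac{1}{2160}\right) = - \frac{913}{432}$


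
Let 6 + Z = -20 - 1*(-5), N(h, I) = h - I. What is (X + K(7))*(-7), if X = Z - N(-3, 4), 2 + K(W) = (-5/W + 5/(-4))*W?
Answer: 833/4 ≈ 208.25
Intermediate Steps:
Z = -21 (Z = -6 + (-20 - 1*(-5)) = -6 + (-20 + 5) = -6 - 15 = -21)
K(W) = -2 + W*(-5/4 - 5/W) (K(W) = -2 + (-5/W + 5/(-4))*W = -2 + (-5/W + 5*(-¼))*W = -2 + (-5/W - 5/4)*W = -2 + (-5/4 - 5/W)*W = -2 + W*(-5/4 - 5/W))
X = -14 (X = -21 - (-3 - 1*4) = -21 - (-3 - 4) = -21 - 1*(-7) = -21 + 7 = -14)
(X + K(7))*(-7) = (-14 + (-7 - 5/4*7))*(-7) = (-14 + (-7 - 35/4))*(-7) = (-14 - 63/4)*(-7) = -119/4*(-7) = 833/4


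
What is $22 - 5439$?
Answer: $-5417$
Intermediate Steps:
$22 - 5439 = -5417$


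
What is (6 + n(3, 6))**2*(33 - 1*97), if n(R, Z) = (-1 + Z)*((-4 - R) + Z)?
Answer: -64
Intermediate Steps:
n(R, Z) = (-1 + Z)*(-4 + Z - R)
(6 + n(3, 6))**2*(33 - 1*97) = (6 + (4 + 3 + 6**2 - 5*6 - 1*3*6))**2*(33 - 1*97) = (6 + (4 + 3 + 36 - 30 - 18))**2*(33 - 97) = (6 - 5)**2*(-64) = 1**2*(-64) = 1*(-64) = -64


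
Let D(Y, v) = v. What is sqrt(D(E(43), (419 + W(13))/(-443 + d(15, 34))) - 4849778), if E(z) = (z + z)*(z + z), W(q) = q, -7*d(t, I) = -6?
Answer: I*sqrt(46456154065730)/3095 ≈ 2202.2*I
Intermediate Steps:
d(t, I) = 6/7 (d(t, I) = -1/7*(-6) = 6/7)
E(z) = 4*z**2 (E(z) = (2*z)*(2*z) = 4*z**2)
sqrt(D(E(43), (419 + W(13))/(-443 + d(15, 34))) - 4849778) = sqrt((419 + 13)/(-443 + 6/7) - 4849778) = sqrt(432/(-3095/7) - 4849778) = sqrt(432*(-7/3095) - 4849778) = sqrt(-3024/3095 - 4849778) = sqrt(-15010065934/3095) = I*sqrt(46456154065730)/3095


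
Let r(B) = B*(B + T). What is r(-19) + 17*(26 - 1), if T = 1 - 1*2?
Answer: 805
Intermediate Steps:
T = -1 (T = 1 - 2 = -1)
r(B) = B*(-1 + B) (r(B) = B*(B - 1) = B*(-1 + B))
r(-19) + 17*(26 - 1) = -19*(-1 - 19) + 17*(26 - 1) = -19*(-20) + 17*25 = 380 + 425 = 805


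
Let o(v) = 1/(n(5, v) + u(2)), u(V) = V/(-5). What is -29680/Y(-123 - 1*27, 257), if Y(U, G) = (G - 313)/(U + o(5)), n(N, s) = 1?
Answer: -235850/3 ≈ -78617.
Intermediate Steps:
u(V) = -V/5 (u(V) = V*(-⅕) = -V/5)
o(v) = 5/3 (o(v) = 1/(1 - ⅕*2) = 1/(1 - ⅖) = 1/(⅗) = 5/3)
Y(U, G) = (-313 + G)/(5/3 + U) (Y(U, G) = (G - 313)/(U + 5/3) = (-313 + G)/(5/3 + U))
-29680/Y(-123 - 1*27, 257) = -29680*(5 + 3*(-123 - 1*27))/(3*(-313 + 257)) = -(-2650/3 - 530*(-123 - 27)) = -29680/(3*(-56)/(5 + 3*(-150))) = -29680/(3*(-56)/(5 - 450)) = -29680/(3*(-56)/(-445)) = -29680/(3*(-1/445)*(-56)) = -29680/168/445 = -29680*445/168 = -235850/3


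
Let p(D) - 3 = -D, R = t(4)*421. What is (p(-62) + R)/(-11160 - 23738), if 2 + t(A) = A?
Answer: -907/34898 ≈ -0.025990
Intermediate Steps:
t(A) = -2 + A
R = 842 (R = (-2 + 4)*421 = 2*421 = 842)
p(D) = 3 - D
(p(-62) + R)/(-11160 - 23738) = ((3 - 1*(-62)) + 842)/(-11160 - 23738) = ((3 + 62) + 842)/(-34898) = (65 + 842)*(-1/34898) = 907*(-1/34898) = -907/34898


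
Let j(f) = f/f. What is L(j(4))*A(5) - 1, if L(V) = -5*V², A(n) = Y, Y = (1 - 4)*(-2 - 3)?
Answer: -76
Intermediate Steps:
Y = 15 (Y = -3*(-5) = 15)
j(f) = 1
A(n) = 15
L(j(4))*A(5) - 1 = -5*1²*15 - 1 = -5*1*15 - 1 = -5*15 - 1 = -75 - 1 = -76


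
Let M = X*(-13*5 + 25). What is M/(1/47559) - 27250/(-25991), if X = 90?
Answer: -4449981461150/25991 ≈ -1.7121e+8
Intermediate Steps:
M = -3600 (M = 90*(-13*5 + 25) = 90*(-65 + 25) = 90*(-40) = -3600)
M/(1/47559) - 27250/(-25991) = -3600/(1/47559) - 27250/(-25991) = -3600/1/47559 - 27250*(-1/25991) = -3600*47559 + 27250/25991 = -171212400 + 27250/25991 = -4449981461150/25991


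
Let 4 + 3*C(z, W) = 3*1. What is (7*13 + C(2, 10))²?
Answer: 73984/9 ≈ 8220.4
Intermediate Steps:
C(z, W) = -⅓ (C(z, W) = -4/3 + (3*1)/3 = -4/3 + (⅓)*3 = -4/3 + 1 = -⅓)
(7*13 + C(2, 10))² = (7*13 - ⅓)² = (91 - ⅓)² = (272/3)² = 73984/9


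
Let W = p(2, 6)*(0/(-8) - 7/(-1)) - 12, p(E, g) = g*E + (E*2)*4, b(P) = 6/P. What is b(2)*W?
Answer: 552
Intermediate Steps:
p(E, g) = 8*E + E*g (p(E, g) = E*g + (2*E)*4 = E*g + 8*E = 8*E + E*g)
W = 184 (W = (2*(8 + 6))*(0/(-8) - 7/(-1)) - 12 = (2*14)*(0*(-⅛) - 7*(-1)) - 12 = 28*(0 + 7) - 12 = 28*7 - 12 = 196 - 12 = 184)
b(2)*W = (6/2)*184 = (6*(½))*184 = 3*184 = 552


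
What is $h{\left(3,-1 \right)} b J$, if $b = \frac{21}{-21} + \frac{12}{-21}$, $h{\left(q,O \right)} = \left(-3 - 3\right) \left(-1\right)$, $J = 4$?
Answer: $- \frac{264}{7} \approx -37.714$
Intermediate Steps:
$h{\left(q,O \right)} = 6$ ($h{\left(q,O \right)} = \left(-6\right) \left(-1\right) = 6$)
$b = - \frac{11}{7}$ ($b = 21 \left(- \frac{1}{21}\right) + 12 \left(- \frac{1}{21}\right) = -1 - \frac{4}{7} = - \frac{11}{7} \approx -1.5714$)
$h{\left(3,-1 \right)} b J = 6 \left(- \frac{11}{7}\right) 4 = \left(- \frac{66}{7}\right) 4 = - \frac{264}{7}$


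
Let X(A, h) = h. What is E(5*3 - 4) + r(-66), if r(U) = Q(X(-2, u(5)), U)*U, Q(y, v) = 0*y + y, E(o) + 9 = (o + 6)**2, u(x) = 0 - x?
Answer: 610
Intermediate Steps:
u(x) = -x
E(o) = -9 + (6 + o)**2 (E(o) = -9 + (o + 6)**2 = -9 + (6 + o)**2)
Q(y, v) = y (Q(y, v) = 0 + y = y)
r(U) = -5*U (r(U) = (-1*5)*U = -5*U)
E(5*3 - 4) + r(-66) = (-9 + (6 + (5*3 - 4))**2) - 5*(-66) = (-9 + (6 + (15 - 4))**2) + 330 = (-9 + (6 + 11)**2) + 330 = (-9 + 17**2) + 330 = (-9 + 289) + 330 = 280 + 330 = 610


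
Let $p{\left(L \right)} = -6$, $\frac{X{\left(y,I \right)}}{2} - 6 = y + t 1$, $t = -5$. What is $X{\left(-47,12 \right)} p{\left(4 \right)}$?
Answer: $552$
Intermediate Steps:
$X{\left(y,I \right)} = 2 + 2 y$ ($X{\left(y,I \right)} = 12 + 2 \left(y - 5\right) = 12 + 2 \left(-5 + y\right) = 12 + \left(-10 + 2 y\right) = 2 + 2 y$)
$X{\left(-47,12 \right)} p{\left(4 \right)} = \left(2 + 2 \left(-47\right)\right) \left(-6\right) = \left(2 - 94\right) \left(-6\right) = \left(-92\right) \left(-6\right) = 552$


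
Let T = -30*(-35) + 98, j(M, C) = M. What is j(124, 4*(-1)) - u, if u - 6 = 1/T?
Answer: 135463/1148 ≈ 118.00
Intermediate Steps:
T = 1148 (T = 1050 + 98 = 1148)
u = 6889/1148 (u = 6 + 1/1148 = 6889/1148 ≈ 6.0009)
j(124, 4*(-1)) - u = 124 - 1*6889/1148 = 124 - 6889/1148 = 135463/1148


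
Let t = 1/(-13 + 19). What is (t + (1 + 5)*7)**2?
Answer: 64009/36 ≈ 1778.0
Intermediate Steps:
t = 1/6 ≈ 0.16667
(t + (1 + 5)*7)**2 = (1/6 + (1 + 5)*7)**2 = (1/6 + 6*7)**2 = (1/6 + 42)**2 = (253/6)**2 = 64009/36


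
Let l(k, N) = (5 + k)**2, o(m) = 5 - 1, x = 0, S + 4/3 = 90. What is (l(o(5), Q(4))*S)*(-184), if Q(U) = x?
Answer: -1321488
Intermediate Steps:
S = 266/3 (S = -4/3 + 90 = 266/3 ≈ 88.667)
Q(U) = 0
o(m) = 4
(l(o(5), Q(4))*S)*(-184) = ((5 + 4)**2*(266/3))*(-184) = (9**2*(266/3))*(-184) = (81*(266/3))*(-184) = 7182*(-184) = -1321488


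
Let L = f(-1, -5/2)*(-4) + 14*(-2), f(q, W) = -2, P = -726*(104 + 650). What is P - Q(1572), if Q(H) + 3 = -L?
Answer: -547421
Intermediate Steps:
P = -547404 (P = -726*754 = -547404)
L = -20 (L = -2*(-4) + 14*(-2) = 8 - 28 = -20)
Q(H) = 17 (Q(H) = -3 - 1*(-20) = -3 + 20 = 17)
P - Q(1572) = -547404 - 1*17 = -547404 - 17 = -547421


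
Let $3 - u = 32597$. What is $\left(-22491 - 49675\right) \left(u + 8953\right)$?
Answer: $1706076406$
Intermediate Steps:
$u = -32594$ ($u = 3 - 32597 = -32594$)
$\left(-22491 - 49675\right) \left(u + 8953\right) = \left(-22491 - 49675\right) \left(-32594 + 8953\right) = \left(-72166\right) \left(-23641\right) = 1706076406$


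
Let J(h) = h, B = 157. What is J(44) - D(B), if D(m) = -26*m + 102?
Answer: 4024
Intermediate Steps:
D(m) = 102 - 26*m
J(44) - D(B) = 44 - (102 - 26*157) = 44 - (102 - 4082) = 44 - 1*(-3980) = 44 + 3980 = 4024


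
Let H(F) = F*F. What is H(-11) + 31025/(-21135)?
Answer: 505262/4227 ≈ 119.53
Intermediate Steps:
H(F) = F²
H(-11) + 31025/(-21135) = (-11)² + 31025/(-21135) = 121 + 31025*(-1/21135) = 121 - 6205/4227 = 505262/4227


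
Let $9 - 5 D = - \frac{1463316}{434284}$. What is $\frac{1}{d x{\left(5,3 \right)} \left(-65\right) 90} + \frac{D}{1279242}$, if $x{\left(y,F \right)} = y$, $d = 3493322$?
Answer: $\frac{1524703673368801}{788421632665079731500} \approx 1.9339 \cdot 10^{-6}$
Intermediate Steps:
$D = \frac{1342968}{542855}$ ($D = \frac{9}{5} - \frac{\left(-1463316\right) \frac{1}{434284}}{5} = \frac{9}{5} - - \frac{365829}{542855} = \frac{9}{5} + \frac{365829}{542855} = \frac{1342968}{542855} \approx 2.4739$)
$\frac{1}{d x{\left(5,3 \right)} \left(-65\right) 90} + \frac{D}{1279242} = \frac{1}{3493322 \cdot 5 \left(-65\right) 90} + \frac{1342968}{542855 \cdot 1279242} = \frac{1}{3493322 \left(\left(-325\right) 90\right)} + \frac{1342968}{542855} \cdot \frac{1}{1279242} = \frac{1}{3493322 \left(-29250\right)} + \frac{223828}{115740485985} = \frac{1}{3493322} \left(- \frac{1}{29250}\right) + \frac{223828}{115740485985} = - \frac{1}{102179668500} + \frac{223828}{115740485985} = \frac{1524703673368801}{788421632665079731500}$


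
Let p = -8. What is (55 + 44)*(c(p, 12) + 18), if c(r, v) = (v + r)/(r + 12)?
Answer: 1881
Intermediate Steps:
c(r, v) = (r + v)/(12 + r)
(55 + 44)*(c(p, 12) + 18) = (55 + 44)*((-8 + 12)/(12 - 8) + 18) = 99*(4/4 + 18) = 99*((¼)*4 + 18) = 99*(1 + 18) = 99*19 = 1881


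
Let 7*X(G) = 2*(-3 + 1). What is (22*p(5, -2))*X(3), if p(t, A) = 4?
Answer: -352/7 ≈ -50.286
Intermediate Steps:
X(G) = -4/7 (X(G) = (2*(-3 + 1))/7 = (2*(-2))/7 = (⅐)*(-4) = -4/7)
(22*p(5, -2))*X(3) = (22*4)*(-4/7) = 88*(-4/7) = -352/7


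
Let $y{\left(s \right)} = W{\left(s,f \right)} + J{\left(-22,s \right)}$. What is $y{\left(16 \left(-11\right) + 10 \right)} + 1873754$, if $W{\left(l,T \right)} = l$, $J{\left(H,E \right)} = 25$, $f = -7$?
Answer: $1873613$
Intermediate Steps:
$y{\left(s \right)} = 25 + s$ ($y{\left(s \right)} = s + 25 = 25 + s$)
$y{\left(16 \left(-11\right) + 10 \right)} + 1873754 = \left(25 + \left(16 \left(-11\right) + 10\right)\right) + 1873754 = \left(25 + \left(-176 + 10\right)\right) + 1873754 = \left(25 - 166\right) + 1873754 = -141 + 1873754 = 1873613$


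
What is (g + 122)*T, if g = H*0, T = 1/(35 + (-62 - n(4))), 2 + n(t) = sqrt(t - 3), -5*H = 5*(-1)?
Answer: -61/13 ≈ -4.6923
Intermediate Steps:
H = 1 (H = -(-1) = -1/5*(-5) = 1)
n(t) = -2 + sqrt(-3 + t) (n(t) = -2 + sqrt(t - 3) = -2 + sqrt(-3 + t))
T = -1/26 (T = 1/(35 + (-62 - (-2 + sqrt(-3 + 4)))) = 1/(35 + (-62 - (-2 + sqrt(1)))) = 1/(35 + (-62 - (-2 + 1))) = 1/(35 + (-62 - 1*(-1))) = 1/(35 + (-62 + 1)) = 1/(35 - 61) = 1/(-26) = -1/26 ≈ -0.038462)
g = 0 (g = 1*0 = 0)
(g + 122)*T = (0 + 122)*(-1/26) = 122*(-1/26) = -61/13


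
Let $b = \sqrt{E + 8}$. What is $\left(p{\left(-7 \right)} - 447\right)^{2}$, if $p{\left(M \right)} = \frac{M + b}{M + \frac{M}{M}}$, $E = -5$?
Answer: $\frac{\left(2675 + \sqrt{3}\right)^{2}}{36} \approx 1.9902 \cdot 10^{5}$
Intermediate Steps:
$b = \sqrt{3}$ ($b = \sqrt{-5 + 8} = \sqrt{3} \approx 1.732$)
$p{\left(M \right)} = \frac{M + \sqrt{3}}{1 + M}$ ($p{\left(M \right)} = \frac{M + \sqrt{3}}{M + \frac{M}{M}} = \frac{M + \sqrt{3}}{M + 1} = \frac{M + \sqrt{3}}{1 + M}$)
$\left(p{\left(-7 \right)} - 447\right)^{2} = \left(\frac{-7 + \sqrt{3}}{1 - 7} - 447\right)^{2} = \left(\frac{-7 + \sqrt{3}}{-6} - 447\right)^{2} = \left(- \frac{-7 + \sqrt{3}}{6} - 447\right)^{2} = \left(\left(\frac{7}{6} - \frac{\sqrt{3}}{6}\right) - 447\right)^{2} = \left(- \frac{2675}{6} - \frac{\sqrt{3}}{6}\right)^{2}$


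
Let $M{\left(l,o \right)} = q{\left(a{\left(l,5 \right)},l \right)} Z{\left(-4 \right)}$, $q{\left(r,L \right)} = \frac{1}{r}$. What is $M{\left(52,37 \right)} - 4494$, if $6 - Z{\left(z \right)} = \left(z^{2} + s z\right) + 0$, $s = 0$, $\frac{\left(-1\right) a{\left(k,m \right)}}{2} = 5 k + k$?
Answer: $- \frac{1402123}{312} \approx -4494.0$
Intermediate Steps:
$a{\left(k,m \right)} = - 12 k$ ($a{\left(k,m \right)} = - 2 \left(5 k + k\right) = - 2 \cdot 6 k = - 12 k$)
$Z{\left(z \right)} = 6 - z^{2}$ ($Z{\left(z \right)} = 6 - \left(\left(z^{2} + 0 z\right) + 0\right) = 6 - \left(\left(z^{2} + 0\right) + 0\right) = 6 - \left(z^{2} + 0\right) = 6 - z^{2}$)
$M{\left(l,o \right)} = \frac{5}{6 l}$ ($M{\left(l,o \right)} = \frac{6 - \left(-4\right)^{2}}{\left(-12\right) l} = - \frac{1}{12 l} \left(6 - 16\right) = - \frac{1}{12 l} \left(-10\right) = \frac{5}{6 l}$)
$M{\left(52,37 \right)} - 4494 = \frac{5}{6 \cdot 52} - 4494 = \frac{5}{6} \cdot \frac{1}{52} - 4494 = \frac{5}{312} - 4494 = - \frac{1402123}{312}$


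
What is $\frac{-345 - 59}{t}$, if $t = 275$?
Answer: $- \frac{404}{275} \approx -1.4691$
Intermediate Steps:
$\frac{-345 - 59}{t} = \frac{-345 - 59}{275} = \left(-404\right) \frac{1}{275} = - \frac{404}{275}$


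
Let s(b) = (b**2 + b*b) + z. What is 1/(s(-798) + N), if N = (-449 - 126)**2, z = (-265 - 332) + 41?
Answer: 1/1603677 ≈ 6.2357e-7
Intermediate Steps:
z = -556 (z = -597 + 41 = -556)
N = 330625 (N = (-575)**2 = 330625)
s(b) = -556 + 2*b**2 (s(b) = (b**2 + b*b) - 556 = (b**2 + b**2) - 556 = 2*b**2 - 556 = -556 + 2*b**2)
1/(s(-798) + N) = 1/((-556 + 2*(-798)**2) + 330625) = 1/((-556 + 2*636804) + 330625) = 1/((-556 + 1273608) + 330625) = 1/(1273052 + 330625) = 1/1603677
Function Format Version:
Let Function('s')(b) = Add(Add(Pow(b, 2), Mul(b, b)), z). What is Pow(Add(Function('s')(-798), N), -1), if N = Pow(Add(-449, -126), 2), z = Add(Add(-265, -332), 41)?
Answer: Rational(1, 1603677) ≈ 6.2357e-7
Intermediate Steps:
z = -556 (z = Add(-597, 41) = -556)
N = 330625 (N = Pow(-575, 2) = 330625)
Function('s')(b) = Add(-556, Mul(2, Pow(b, 2))) (Function('s')(b) = Add(Add(Pow(b, 2), Mul(b, b)), -556) = Add(Add(Pow(b, 2), Pow(b, 2)), -556) = Add(Mul(2, Pow(b, 2)), -556) = Add(-556, Mul(2, Pow(b, 2))))
Pow(Add(Function('s')(-798), N), -1) = Pow(Add(Add(-556, Mul(2, Pow(-798, 2))), 330625), -1) = Pow(Add(Add(-556, Mul(2, 636804)), 330625), -1) = Pow(Add(Add(-556, 1273608), 330625), -1) = Pow(Add(1273052, 330625), -1) = Pow(1603677, -1) = Rational(1, 1603677)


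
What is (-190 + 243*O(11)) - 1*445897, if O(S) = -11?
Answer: -448760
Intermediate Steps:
(-190 + 243*O(11)) - 1*445897 = (-190 + 243*(-11)) - 1*445897 = (-190 - 2673) - 445897 = -2863 - 445897 = -448760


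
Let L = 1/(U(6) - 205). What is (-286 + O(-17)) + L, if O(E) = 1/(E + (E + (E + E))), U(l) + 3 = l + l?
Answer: -476509/1666 ≈ -286.02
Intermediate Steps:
U(l) = -3 + 2*l (U(l) = -3 + (l + l) = -3 + 2*l)
O(E) = 1/(4*E) (O(E) = 1/(E + (E + 2*E)) = 1/(E + 3*E) = 1/(4*E))
L = -1/196 (L = 1/((-3 + 2*6) - 205) = 1/((-3 + 12) - 205) = 1/(9 - 205) = 1/(-196) = -1/196 ≈ -0.0051020)
(-286 + O(-17)) + L = (-286 + (1/4)/(-17)) - 1/196 = (-286 + (1/4)*(-1/17)) - 1/196 = (-286 - 1/68) - 1/196 = -19449/68 - 1/196 = -476509/1666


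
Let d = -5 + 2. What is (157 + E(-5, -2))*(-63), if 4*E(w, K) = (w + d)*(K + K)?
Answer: -10395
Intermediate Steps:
d = -3
E(w, K) = K*(-3 + w)/2 (E(w, K) = ((w - 3)*(K + K))/4 = ((-3 + w)*(2*K))/4 = (2*K*(-3 + w))/4 = K*(-3 + w)/2)
(157 + E(-5, -2))*(-63) = (157 + (1/2)*(-2)*(-3 - 5))*(-63) = (157 + (1/2)*(-2)*(-8))*(-63) = (157 + 8)*(-63) = 165*(-63) = -10395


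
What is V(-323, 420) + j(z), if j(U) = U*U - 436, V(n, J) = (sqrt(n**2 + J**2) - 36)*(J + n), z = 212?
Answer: 41016 + 97*sqrt(280729) ≈ 92410.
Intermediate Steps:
V(n, J) = (-36 + sqrt(J**2 + n**2))*(J + n) (V(n, J) = (sqrt(J**2 + n**2) - 36)*(J + n) = (-36 + sqrt(J**2 + n**2))*(J + n))
j(U) = -436 + U**2 (j(U) = U**2 - 436 = -436 + U**2)
V(-323, 420) + j(z) = (-36*420 - 36*(-323) + 420*sqrt(420**2 + (-323)**2) - 323*sqrt(420**2 + (-323)**2)) + (-436 + 212**2) = (-15120 + 11628 + 420*sqrt(176400 + 104329) - 323*sqrt(176400 + 104329)) + (-436 + 44944) = (-15120 + 11628 + 420*sqrt(280729) - 323*sqrt(280729)) + 44508 = (-3492 + 97*sqrt(280729)) + 44508 = 41016 + 97*sqrt(280729)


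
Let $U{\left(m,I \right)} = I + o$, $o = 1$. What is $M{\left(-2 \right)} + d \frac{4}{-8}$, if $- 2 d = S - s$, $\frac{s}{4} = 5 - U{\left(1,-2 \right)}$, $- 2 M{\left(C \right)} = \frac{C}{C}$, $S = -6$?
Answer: $-8$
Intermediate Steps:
$U{\left(m,I \right)} = 1 + I$ ($U{\left(m,I \right)} = I + 1 = 1 + I$)
$M{\left(C \right)} = - \frac{1}{2}$ ($M{\left(C \right)} = - \frac{C \frac{1}{C}}{2} = \left(- \frac{1}{2}\right) 1 = - \frac{1}{2}$)
$s = 24$ ($s = 4 \left(5 - \left(1 - 2\right)\right) = 4 \left(5 - -1\right) = 4 \left(5 + 1\right) = 4 \cdot 6 = 24$)
$d = 15$ ($d = - \frac{-6 - 24}{2} = \left(- \frac{1}{2}\right) \left(-30\right) = 15$)
$M{\left(-2 \right)} + d \frac{4}{-8} = - \frac{1}{2} + 15 \frac{4}{-8} = - \frac{1}{2} + 15 \cdot 4 \left(- \frac{1}{8}\right) = - \frac{1}{2} + 15 \left(- \frac{1}{2}\right) = - \frac{1}{2} - \frac{15}{2} = -8$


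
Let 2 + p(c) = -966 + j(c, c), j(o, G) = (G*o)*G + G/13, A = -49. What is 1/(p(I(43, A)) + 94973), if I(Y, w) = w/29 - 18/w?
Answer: 37301438993/3506431735415419 ≈ 1.0638e-5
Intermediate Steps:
j(o, G) = G/13 + o*G**2 (j(o, G) = o*G**2 + G*(1/13) = o*G**2 + G/13 = G/13 + o*G**2)
I(Y, w) = -18/w + w/29 (I(Y, w) = w*(1/29) - 18/w = w/29 - 18/w = -18/w + w/29)
p(c) = -968 + c*(1/13 + c**2) (p(c) = -2 + (-966 + c*(1/13 + c*c)) = -2 + (-966 + c*(1/13 + c**2)) = -968 + c*(1/13 + c**2))
1/(p(I(43, A)) + 94973) = 1/((-968 + (-18/(-49) + (1/29)*(-49))**3 + (-18/(-49) + (1/29)*(-49))/13) + 94973) = 1/((-968 + (-18*(-1/49) - 49/29)**3 + (-18*(-1/49) - 49/29)/13) + 94973) = 1/((-968 + (18/49 - 49/29)**3 + (18/49 - 49/29)/13) + 94973) = 1/((-968 + (-1879/1421)**3 + (1/13)*(-1879/1421)) + 94973) = 1/((-968 - 6634074439/2869341461 - 1879/18473) + 94973) = 1/(-36197830066770/37301438993 + 94973) = 1/(3506431735415419/37301438993) = 37301438993/3506431735415419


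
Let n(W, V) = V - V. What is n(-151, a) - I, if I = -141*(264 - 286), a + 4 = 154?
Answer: -3102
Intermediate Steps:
a = 150 (a = -4 + 154 = 150)
n(W, V) = 0
I = 3102 (I = -141*(-22) = 3102)
n(-151, a) - I = 0 - 1*3102 = 0 - 3102 = -3102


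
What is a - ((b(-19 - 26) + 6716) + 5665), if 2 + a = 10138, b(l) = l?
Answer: -2200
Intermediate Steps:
a = 10136 (a = -2 + 10138 = 10136)
a - ((b(-19 - 26) + 6716) + 5665) = 10136 - (((-19 - 26) + 6716) + 5665) = 10136 - ((-45 + 6716) + 5665) = 10136 - (6671 + 5665) = 10136 - 1*12336 = 10136 - 12336 = -2200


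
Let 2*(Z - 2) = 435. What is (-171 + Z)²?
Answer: 9409/4 ≈ 2352.3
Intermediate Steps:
Z = 439/2 (Z = 2 + (½)*435 = 2 + 435/2 = 439/2 ≈ 219.50)
(-171 + Z)² = (-171 + 439/2)² = (97/2)² = 9409/4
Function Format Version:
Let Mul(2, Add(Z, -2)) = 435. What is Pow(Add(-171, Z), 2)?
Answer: Rational(9409, 4) ≈ 2352.3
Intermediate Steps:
Z = Rational(439, 2) (Z = Add(2, Mul(Rational(1, 2), 435)) = Add(2, Rational(435, 2)) = Rational(439, 2) ≈ 219.50)
Pow(Add(-171, Z), 2) = Pow(Add(-171, Rational(439, 2)), 2) = Pow(Rational(97, 2), 2) = Rational(9409, 4)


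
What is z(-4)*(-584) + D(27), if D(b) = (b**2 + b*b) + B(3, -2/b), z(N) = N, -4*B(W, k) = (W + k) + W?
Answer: 102398/27 ≈ 3792.5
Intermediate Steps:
B(W, k) = -W/2 - k/4 (B(W, k) = -((W + k) + W)/4 = -(k + 2*W)/4 = -W/2 - k/4)
D(b) = -3/2 + 1/(2*b) + 2*b**2 (D(b) = (b**2 + b*b) + (-1/2*3 - (-1)/(2*b)) = (b**2 + b**2) + (-3/2 + 1/(2*b)) = 2*b**2 + (-3/2 + 1/(2*b)) = -3/2 + 1/(2*b) + 2*b**2)
z(-4)*(-584) + D(27) = -4*(-584) + (1/2)*(1 + 27*(-3 + 4*27**2))/27 = 2336 + (1/2)*(1/27)*(1 + 27*(-3 + 4*729)) = 2336 + (1/2)*(1/27)*(1 + 27*(-3 + 2916)) = 2336 + (1/2)*(1/27)*(1 + 27*2913) = 2336 + (1/2)*(1/27)*(1 + 78651) = 2336 + (1/2)*(1/27)*78652 = 2336 + 39326/27 = 102398/27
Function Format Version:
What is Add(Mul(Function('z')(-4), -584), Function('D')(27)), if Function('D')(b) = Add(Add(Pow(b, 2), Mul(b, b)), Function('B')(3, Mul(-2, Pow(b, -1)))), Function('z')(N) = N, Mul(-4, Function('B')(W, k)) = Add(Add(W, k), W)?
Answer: Rational(102398, 27) ≈ 3792.5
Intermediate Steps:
Function('B')(W, k) = Add(Mul(Rational(-1, 2), W), Mul(Rational(-1, 4), k)) (Function('B')(W, k) = Mul(Rational(-1, 4), Add(Add(W, k), W)) = Mul(Rational(-1, 4), Add(k, Mul(2, W))) = Add(Mul(Rational(-1, 2), W), Mul(Rational(-1, 4), k)))
Function('D')(b) = Add(Rational(-3, 2), Mul(Rational(1, 2), Pow(b, -1)), Mul(2, Pow(b, 2))) (Function('D')(b) = Add(Add(Pow(b, 2), Mul(b, b)), Add(Mul(Rational(-1, 2), 3), Mul(Rational(-1, 4), Mul(-2, Pow(b, -1))))) = Add(Add(Pow(b, 2), Pow(b, 2)), Add(Rational(-3, 2), Mul(Rational(1, 2), Pow(b, -1)))) = Add(Mul(2, Pow(b, 2)), Add(Rational(-3, 2), Mul(Rational(1, 2), Pow(b, -1)))) = Add(Rational(-3, 2), Mul(Rational(1, 2), Pow(b, -1)), Mul(2, Pow(b, 2))))
Add(Mul(Function('z')(-4), -584), Function('D')(27)) = Add(Mul(-4, -584), Mul(Rational(1, 2), Pow(27, -1), Add(1, Mul(27, Add(-3, Mul(4, Pow(27, 2))))))) = Add(2336, Mul(Rational(1, 2), Rational(1, 27), Add(1, Mul(27, Add(-3, Mul(4, 729)))))) = Add(2336, Mul(Rational(1, 2), Rational(1, 27), Add(1, Mul(27, Add(-3, 2916))))) = Add(2336, Mul(Rational(1, 2), Rational(1, 27), Add(1, Mul(27, 2913)))) = Add(2336, Mul(Rational(1, 2), Rational(1, 27), Add(1, 78651))) = Add(2336, Mul(Rational(1, 2), Rational(1, 27), 78652)) = Add(2336, Rational(39326, 27)) = Rational(102398, 27)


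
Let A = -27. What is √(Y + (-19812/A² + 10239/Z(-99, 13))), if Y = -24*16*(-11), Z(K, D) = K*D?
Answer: √62444789979/3861 ≈ 64.721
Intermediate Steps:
Z(K, D) = D*K
Y = 4224 (Y = -384*(-11) = 4224)
√(Y + (-19812/A² + 10239/Z(-99, 13))) = √(4224 + (-19812/((-27)²) + 10239/((13*(-99))))) = √(4224 + (-19812/729 + 10239/(-1287))) = √(4224 + (-19812*1/729 + 10239*(-1/1287))) = √(4224 + (-6604/243 - 3413/429)) = √(4224 - 1220825/34749) = √(145558951/34749) = √62444789979/3861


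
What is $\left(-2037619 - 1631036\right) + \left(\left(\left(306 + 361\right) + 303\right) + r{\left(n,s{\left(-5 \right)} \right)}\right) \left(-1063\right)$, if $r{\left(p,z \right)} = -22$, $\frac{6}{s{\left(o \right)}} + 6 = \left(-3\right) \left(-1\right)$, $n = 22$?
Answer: $-4676379$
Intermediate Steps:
$s{\left(o \right)} = -2$ ($s{\left(o \right)} = \frac{6}{-6 - -3} = \frac{6}{-6 + 3} = \frac{6}{-3} = 6 \left(- \frac{1}{3}\right) = -2$)
$\left(-2037619 - 1631036\right) + \left(\left(\left(306 + 361\right) + 303\right) + r{\left(n,s{\left(-5 \right)} \right)}\right) \left(-1063\right) = \left(-2037619 - 1631036\right) + \left(\left(\left(306 + 361\right) + 303\right) - 22\right) \left(-1063\right) = \left(-2037619 - 1631036\right) + \left(\left(667 + 303\right) - 22\right) \left(-1063\right) = -3668655 + \left(970 - 22\right) \left(-1063\right) = -3668655 + 948 \left(-1063\right) = -3668655 - 1007724 = -4676379$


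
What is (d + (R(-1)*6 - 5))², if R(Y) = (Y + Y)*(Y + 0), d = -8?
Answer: 1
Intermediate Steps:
R(Y) = 2*Y² (R(Y) = (2*Y)*Y = 2*Y²)
(d + (R(-1)*6 - 5))² = (-8 + ((2*(-1)²)*6 - 5))² = (-8 + ((2*1)*6 - 5))² = (-8 + (2*6 - 5))² = (-8 + (12 - 5))² = (-8 + 7)² = (-1)² = 1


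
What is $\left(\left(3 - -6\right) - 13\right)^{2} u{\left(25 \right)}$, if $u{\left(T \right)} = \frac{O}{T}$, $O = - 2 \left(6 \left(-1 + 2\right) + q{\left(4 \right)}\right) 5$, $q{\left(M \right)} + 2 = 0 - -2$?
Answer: $- \frac{192}{5} \approx -38.4$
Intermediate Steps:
$q{\left(M \right)} = 0$ ($q{\left(M \right)} = -2 + \left(0 - -2\right) = -2 + \left(0 + 2\right) = -2 + 2 = 0$)
$O = -60$ ($O = - 2 \left(6 \left(-1 + 2\right) + 0\right) 5 = - 2 \left(6 \cdot 1 + 0\right) 5 = - 2 \left(6 + 0\right) 5 = \left(-2\right) 6 \cdot 5 = \left(-12\right) 5 = -60$)
$u{\left(T \right)} = - \frac{60}{T}$
$\left(\left(3 - -6\right) - 13\right)^{2} u{\left(25 \right)} = \left(\left(3 - -6\right) - 13\right)^{2} \left(- \frac{60}{25}\right) = \left(\left(3 + 6\right) - 13\right)^{2} \left(\left(-60\right) \frac{1}{25}\right) = \left(9 - 13\right)^{2} \left(- \frac{12}{5}\right) = \left(-4\right)^{2} \left(- \frac{12}{5}\right) = 16 \left(- \frac{12}{5}\right) = - \frac{192}{5}$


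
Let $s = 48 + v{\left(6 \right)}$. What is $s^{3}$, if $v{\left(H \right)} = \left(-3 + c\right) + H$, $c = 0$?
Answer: $132651$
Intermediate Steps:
$v{\left(H \right)} = -3 + H$ ($v{\left(H \right)} = \left(-3 + 0\right) + H = -3 + H$)
$s = 51$ ($s = 48 + \left(-3 + 6\right) = 48 + 3 = 51$)
$s^{3} = 51^{3} = 132651$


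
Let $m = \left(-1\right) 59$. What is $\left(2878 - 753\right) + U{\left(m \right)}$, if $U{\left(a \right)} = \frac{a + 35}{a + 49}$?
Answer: $\frac{10637}{5} \approx 2127.4$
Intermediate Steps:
$m = -59$
$U{\left(a \right)} = \frac{35 + a}{49 + a}$
$\left(2878 - 753\right) + U{\left(m \right)} = \left(2878 - 753\right) + \frac{35 - 59}{49 - 59} = 2125 + \frac{1}{-10} \left(-24\right) = 2125 - - \frac{12}{5} = 2125 + \frac{12}{5} = \frac{10637}{5}$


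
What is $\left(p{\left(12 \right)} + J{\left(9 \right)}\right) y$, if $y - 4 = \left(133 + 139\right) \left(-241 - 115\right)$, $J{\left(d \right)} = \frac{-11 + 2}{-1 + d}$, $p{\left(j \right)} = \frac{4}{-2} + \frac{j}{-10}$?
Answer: $\frac{4187811}{10} \approx 4.1878 \cdot 10^{5}$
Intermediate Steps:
$p{\left(j \right)} = -2 - \frac{j}{10}$ ($p{\left(j \right)} = 4 \left(- \frac{1}{2}\right) + j \left(- \frac{1}{10}\right) = -2 - \frac{j}{10}$)
$J{\left(d \right)} = - \frac{9}{-1 + d}$
$y = -96828$ ($y = 4 + \left(133 + 139\right) \left(-241 - 115\right) = 4 + 272 \left(-356\right) = 4 - 96832 = -96828$)
$\left(p{\left(12 \right)} + J{\left(9 \right)}\right) y = \left(\left(-2 - \frac{6}{5}\right) - \frac{9}{-1 + 9}\right) \left(-96828\right) = \left(\left(-2 - \frac{6}{5}\right) - \frac{9}{8}\right) \left(-96828\right) = \left(- \frac{16}{5} - \frac{9}{8}\right) \left(-96828\right) = \left(- \frac{173}{40}\right) \left(-96828\right) = \frac{4187811}{10}$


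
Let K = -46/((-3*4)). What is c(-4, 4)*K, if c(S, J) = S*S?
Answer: 184/3 ≈ 61.333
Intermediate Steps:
c(S, J) = S²
K = 23/6 (K = -46/(-12) = -46*(-1/12) = 23/6 ≈ 3.8333)
c(-4, 4)*K = (-4)²*(23/6) = 16*(23/6) = 184/3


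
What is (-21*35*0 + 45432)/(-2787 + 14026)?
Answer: 45432/11239 ≈ 4.0424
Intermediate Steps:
(-21*35*0 + 45432)/(-2787 + 14026) = (-735*0 + 45432)/11239 = (0 + 45432)*(1/11239) = 45432*(1/11239) = 45432/11239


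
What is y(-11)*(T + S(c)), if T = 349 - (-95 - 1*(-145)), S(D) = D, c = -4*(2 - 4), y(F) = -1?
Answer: -307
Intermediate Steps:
c = 8 (c = -4*(-2) = 8)
T = 299 (T = 349 - (-95 + 145) = 349 - 1*50 = 349 - 50 = 299)
y(-11)*(T + S(c)) = -(299 + 8) = -1*307 = -307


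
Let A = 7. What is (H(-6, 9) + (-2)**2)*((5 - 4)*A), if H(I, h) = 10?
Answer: 98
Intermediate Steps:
(H(-6, 9) + (-2)**2)*((5 - 4)*A) = (10 + (-2)**2)*((5 - 4)*7) = (10 + 4)*(1*7) = 14*7 = 98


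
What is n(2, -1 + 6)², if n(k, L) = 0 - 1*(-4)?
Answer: 16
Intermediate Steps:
n(k, L) = 4 (n(k, L) = 0 + 4 = 4)
n(2, -1 + 6)² = 4² = 16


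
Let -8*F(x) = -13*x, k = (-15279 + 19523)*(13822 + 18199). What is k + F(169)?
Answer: 1087179189/8 ≈ 1.3590e+8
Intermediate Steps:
k = 135897124 (k = 4244*32021 = 135897124)
F(x) = 13*x/8 (F(x) = -(-13)*x/8 = 13*x/8)
k + F(169) = 135897124 + (13/8)*169 = 135897124 + 2197/8 = 1087179189/8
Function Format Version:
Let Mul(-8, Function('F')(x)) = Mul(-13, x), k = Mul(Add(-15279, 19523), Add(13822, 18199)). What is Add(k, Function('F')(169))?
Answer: Rational(1087179189, 8) ≈ 1.3590e+8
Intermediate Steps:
k = 135897124 (k = Mul(4244, 32021) = 135897124)
Function('F')(x) = Mul(Rational(13, 8), x) (Function('F')(x) = Mul(Rational(-1, 8), Mul(-13, x)) = Mul(Rational(13, 8), x))
Add(k, Function('F')(169)) = Add(135897124, Mul(Rational(13, 8), 169)) = Add(135897124, Rational(2197, 8)) = Rational(1087179189, 8)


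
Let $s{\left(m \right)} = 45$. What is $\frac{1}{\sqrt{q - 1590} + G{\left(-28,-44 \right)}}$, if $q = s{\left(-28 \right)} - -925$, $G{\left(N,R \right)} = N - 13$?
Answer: $- \frac{41}{2301} - \frac{2 i \sqrt{155}}{2301} \approx -0.017818 - 0.010821 i$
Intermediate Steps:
$G{\left(N,R \right)} = -13 + N$
$q = 970$ ($q = 45 - -925 = 45 + 925 = 970$)
$\frac{1}{\sqrt{q - 1590} + G{\left(-28,-44 \right)}} = \frac{1}{\sqrt{970 - 1590} - 41} = \frac{1}{\sqrt{-620} - 41} = \frac{1}{2 i \sqrt{155} - 41} = \frac{1}{-41 + 2 i \sqrt{155}}$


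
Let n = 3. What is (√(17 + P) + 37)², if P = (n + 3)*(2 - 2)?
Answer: (37 + √17)² ≈ 1691.1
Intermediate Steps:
P = 0 (P = (3 + 3)*(2 - 2) = 6*0 = 0)
(√(17 + P) + 37)² = (√(17 + 0) + 37)² = (√17 + 37)² = (37 + √17)²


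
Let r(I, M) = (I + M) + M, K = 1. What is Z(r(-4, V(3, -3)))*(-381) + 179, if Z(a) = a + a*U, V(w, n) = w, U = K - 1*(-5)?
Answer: -5155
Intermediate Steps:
U = 6 (U = 1 - 1*(-5) = 1 + 5 = 6)
r(I, M) = I + 2*M
Z(a) = 7*a (Z(a) = a + a*6 = a + 6*a = 7*a)
Z(r(-4, V(3, -3)))*(-381) + 179 = (7*(-4 + 2*3))*(-381) + 179 = (7*(-4 + 6))*(-381) + 179 = (7*2)*(-381) + 179 = 14*(-381) + 179 = -5334 + 179 = -5155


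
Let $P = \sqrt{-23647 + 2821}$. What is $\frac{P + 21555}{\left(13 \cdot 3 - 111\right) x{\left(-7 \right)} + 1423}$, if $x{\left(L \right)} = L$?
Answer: $\frac{21555}{1927} + \frac{3 i \sqrt{2314}}{1927} \approx 11.186 + 0.07489 i$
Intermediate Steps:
$P = 3 i \sqrt{2314}$ ($P = \sqrt{-20826} = 3 i \sqrt{2314} \approx 144.31 i$)
$\frac{P + 21555}{\left(13 \cdot 3 - 111\right) x{\left(-7 \right)} + 1423} = \frac{3 i \sqrt{2314} + 21555}{\left(13 \cdot 3 - 111\right) \left(-7\right) + 1423} = \frac{21555 + 3 i \sqrt{2314}}{\left(39 - 111\right) \left(-7\right) + 1423} = \frac{21555 + 3 i \sqrt{2314}}{\left(-72\right) \left(-7\right) + 1423} = \frac{21555 + 3 i \sqrt{2314}}{504 + 1423} = \frac{21555 + 3 i \sqrt{2314}}{1927} = \left(21555 + 3 i \sqrt{2314}\right) \frac{1}{1927} = \frac{21555}{1927} + \frac{3 i \sqrt{2314}}{1927}$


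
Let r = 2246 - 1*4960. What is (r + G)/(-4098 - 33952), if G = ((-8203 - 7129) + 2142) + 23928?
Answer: -4012/19025 ≈ -0.21088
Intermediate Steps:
r = -2714 (r = 2246 - 4960 = -2714)
G = 10738 (G = (-15332 + 2142) + 23928 = -13190 + 23928 = 10738)
(r + G)/(-4098 - 33952) = (-2714 + 10738)/(-4098 - 33952) = 8024/(-38050) = 8024*(-1/38050) = -4012/19025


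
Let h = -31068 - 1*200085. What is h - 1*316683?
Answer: -547836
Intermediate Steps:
h = -231153 (h = -31068 - 200085 = -231153)
h - 1*316683 = -231153 - 1*316683 = -231153 - 316683 = -547836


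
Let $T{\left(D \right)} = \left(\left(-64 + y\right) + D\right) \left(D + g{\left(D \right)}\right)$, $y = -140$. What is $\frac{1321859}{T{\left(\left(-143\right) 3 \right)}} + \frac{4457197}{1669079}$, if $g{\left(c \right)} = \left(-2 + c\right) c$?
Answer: $\frac{47114402051419}{17717957907390} \approx 2.6591$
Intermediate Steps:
$g{\left(c \right)} = c \left(-2 + c\right)$
$T{\left(D \right)} = \left(-204 + D\right) \left(D + D \left(-2 + D\right)\right)$ ($T{\left(D \right)} = \left(\left(-64 - 140\right) + D\right) \left(D + D \left(-2 + D\right)\right) = \left(-204 + D\right) \left(D + D \left(-2 + D\right)\right)$)
$\frac{1321859}{T{\left(\left(-143\right) 3 \right)}} + \frac{4457197}{1669079} = \frac{1321859}{\left(-143\right) 3 \left(204 + \left(\left(-143\right) 3\right)^{2} - 205 \left(\left(-143\right) 3\right)\right)} + \frac{4457197}{1669079} = \frac{1321859}{\left(-429\right) \left(204 + \left(-429\right)^{2} - -87945\right)} + 4457197 \cdot \frac{1}{1669079} = \frac{1321859}{\left(-429\right) \left(204 + 184041 + 87945\right)} + \frac{4457197}{1669079} = \frac{1321859}{\left(-429\right) 272190} + \frac{4457197}{1669079} = \frac{1321859}{-116769510} + \frac{4457197}{1669079} = 1321859 \left(- \frac{1}{116769510}\right) + \frac{4457197}{1669079} = - \frac{120169}{10615410} + \frac{4457197}{1669079} = \frac{47114402051419}{17717957907390}$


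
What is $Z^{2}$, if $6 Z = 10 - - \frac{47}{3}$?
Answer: $\frac{5929}{324} \approx 18.299$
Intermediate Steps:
$Z = \frac{77}{18}$ ($Z = \frac{10 - - \frac{47}{3}}{6} = \frac{10 + \frac{47}{3}}{6} = \frac{1}{6} \cdot \frac{77}{3} = \frac{77}{18} \approx 4.2778$)
$Z^{2} = \left(\frac{77}{18}\right)^{2} = \frac{5929}{324}$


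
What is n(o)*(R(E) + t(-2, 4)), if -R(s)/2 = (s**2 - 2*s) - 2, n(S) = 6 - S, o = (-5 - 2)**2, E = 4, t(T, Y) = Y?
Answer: 344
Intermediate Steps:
o = 49 (o = (-7)**2 = 49)
R(s) = 4 - 2*s**2 + 4*s (R(s) = -2*((s**2 - 2*s) - 2) = -2*(-2 + s**2 - 2*s) = 4 - 2*s**2 + 4*s)
n(o)*(R(E) + t(-2, 4)) = (6 - 1*49)*((4 - 2*4**2 + 4*4) + 4) = (6 - 49)*((4 - 2*16 + 16) + 4) = -43*((4 - 32 + 16) + 4) = -43*(-12 + 4) = -43*(-8) = 344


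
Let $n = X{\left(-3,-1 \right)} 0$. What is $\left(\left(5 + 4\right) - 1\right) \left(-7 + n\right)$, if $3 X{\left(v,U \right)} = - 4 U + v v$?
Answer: $-56$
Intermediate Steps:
$X{\left(v,U \right)} = - \frac{4 U}{3} + \frac{v^{2}}{3}$ ($X{\left(v,U \right)} = \frac{- 4 U + v v}{3} = \frac{- 4 U + v^{2}}{3} = \frac{v^{2} - 4 U}{3} = - \frac{4 U}{3} + \frac{v^{2}}{3}$)
$n = 0$ ($n = \left(\left(- \frac{4}{3}\right) \left(-1\right) + \frac{\left(-3\right)^{2}}{3}\right) 0 = \left(\frac{4}{3} + \frac{1}{3} \cdot 9\right) 0 = \left(\frac{4}{3} + 3\right) 0 = \frac{13}{3} \cdot 0 = 0$)
$\left(\left(5 + 4\right) - 1\right) \left(-7 + n\right) = \left(\left(5 + 4\right) - 1\right) \left(-7 + 0\right) = \left(9 - 1\right) \left(-7\right) = 8 \left(-7\right) = -56$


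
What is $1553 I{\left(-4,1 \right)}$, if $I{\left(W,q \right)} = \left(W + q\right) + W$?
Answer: $-10871$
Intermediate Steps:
$I{\left(W,q \right)} = q + 2 W$
$1553 I{\left(-4,1 \right)} = 1553 \left(1 + 2 \left(-4\right)\right) = 1553 \left(1 - 8\right) = 1553 \left(-7\right) = -10871$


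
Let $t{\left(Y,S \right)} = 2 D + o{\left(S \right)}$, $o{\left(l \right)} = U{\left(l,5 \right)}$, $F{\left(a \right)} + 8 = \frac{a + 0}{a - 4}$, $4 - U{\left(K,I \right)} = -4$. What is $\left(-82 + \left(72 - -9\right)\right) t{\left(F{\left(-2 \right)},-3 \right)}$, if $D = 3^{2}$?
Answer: $-26$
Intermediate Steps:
$U{\left(K,I \right)} = 8$ ($U{\left(K,I \right)} = 4 - -4 = 4 + 4 = 8$)
$F{\left(a \right)} = -8 + \frac{a}{-4 + a}$ ($F{\left(a \right)} = -8 + \frac{a + 0}{a - 4} = -8 + \frac{a}{-4 + a}$)
$D = 9$
$o{\left(l \right)} = 8$
$t{\left(Y,S \right)} = 26$ ($t{\left(Y,S \right)} = 2 \cdot 9 + 8 = 18 + 8 = 26$)
$\left(-82 + \left(72 - -9\right)\right) t{\left(F{\left(-2 \right)},-3 \right)} = \left(-82 + \left(72 - -9\right)\right) 26 = \left(-82 + \left(72 + 9\right)\right) 26 = \left(-82 + 81\right) 26 = \left(-1\right) 26 = -26$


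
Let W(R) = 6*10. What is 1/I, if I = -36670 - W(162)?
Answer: -1/36730 ≈ -2.7226e-5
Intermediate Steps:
W(R) = 60
I = -36730 (I = -36670 - 1*60 = -36670 - 60 = -36730)
1/I = 1/(-36730) = -1/36730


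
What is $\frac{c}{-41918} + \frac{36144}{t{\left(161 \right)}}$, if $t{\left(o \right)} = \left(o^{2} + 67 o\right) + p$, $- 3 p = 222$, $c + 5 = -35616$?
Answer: $\frac{1410011953}{767812006} \approx 1.8364$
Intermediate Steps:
$c = -35621$ ($c = -5 - 35616 = -35621$)
$p = -74$ ($p = \left(- \frac{1}{3}\right) 222 = -74$)
$t{\left(o \right)} = -74 + o^{2} + 67 o$ ($t{\left(o \right)} = \left(o^{2} + 67 o\right) - 74 = -74 + o^{2} + 67 o$)
$\frac{c}{-41918} + \frac{36144}{t{\left(161 \right)}} = - \frac{35621}{-41918} + \frac{36144}{-74 + 161^{2} + 67 \cdot 161} = \left(-35621\right) \left(- \frac{1}{41918}\right) + \frac{36144}{-74 + 25921 + 10787} = \frac{35621}{41918} + \frac{36144}{36634} = \frac{35621}{41918} + 36144 \cdot \frac{1}{36634} = \frac{35621}{41918} + \frac{18072}{18317} = \frac{1410011953}{767812006}$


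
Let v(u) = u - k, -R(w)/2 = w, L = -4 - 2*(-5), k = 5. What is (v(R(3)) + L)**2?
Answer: 25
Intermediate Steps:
L = 6 (L = -4 + 10 = 6)
R(w) = -2*w
v(u) = -5 + u (v(u) = u - 1*5 = u - 5 = -5 + u)
(v(R(3)) + L)**2 = ((-5 - 2*3) + 6)**2 = ((-5 - 6) + 6)**2 = (-11 + 6)**2 = (-5)**2 = 25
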